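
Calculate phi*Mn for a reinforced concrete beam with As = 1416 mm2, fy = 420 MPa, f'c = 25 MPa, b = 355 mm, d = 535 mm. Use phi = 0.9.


a = As * fy / (0.85 * f'c * b)
= 1416 * 420 / (0.85 * 25 * 355)
= 78.8361 mm
Mn = As * fy * (d - a/2) / 10^6
= 294.7325 kN-m
phi*Mn = 0.9 * 294.7325 = 265.26 kN-m

265.26


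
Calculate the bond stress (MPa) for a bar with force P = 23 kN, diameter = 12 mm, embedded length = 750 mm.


u = P / (pi * db * ld)
= 23 * 1000 / (pi * 12 * 750)
= 0.813 MPa

0.813


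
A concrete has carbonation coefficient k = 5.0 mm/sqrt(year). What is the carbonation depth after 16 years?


depth = k * sqrt(t)
= 5.0 * sqrt(16)
= 20.0 mm

20.0


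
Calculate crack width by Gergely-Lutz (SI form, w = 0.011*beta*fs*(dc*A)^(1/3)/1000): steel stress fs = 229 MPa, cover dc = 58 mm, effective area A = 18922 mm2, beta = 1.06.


w = 0.011 * beta * fs * (dc * A)^(1/3) / 1000
= 0.011 * 1.06 * 229 * (58 * 18922)^(1/3) / 1000
= 0.275 mm

0.275


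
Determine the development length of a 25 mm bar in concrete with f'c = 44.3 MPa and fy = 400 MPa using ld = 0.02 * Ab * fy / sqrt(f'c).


Ab = pi * 25^2 / 4 = 490.874 mm2
ld = 0.02 * 490.874 * 400 / sqrt(44.3)
= 590.0 mm

590.0


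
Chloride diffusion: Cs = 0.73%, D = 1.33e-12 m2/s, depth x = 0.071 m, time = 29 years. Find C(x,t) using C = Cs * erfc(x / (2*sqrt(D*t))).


t_seconds = 29 * 365.25 * 24 * 3600 = 915170400.0 s
arg = 0.071 / (2 * sqrt(1.33e-12 * 915170400.0))
= 1.0175
erfc(1.0175) = 0.1501
C = 0.73 * 0.1501 = 0.1096%

0.1096


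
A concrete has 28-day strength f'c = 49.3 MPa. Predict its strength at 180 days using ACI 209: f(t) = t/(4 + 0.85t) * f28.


f(180) = 180 / (4 + 0.85 * 180) * 49.3
= 180 / 157.0 * 49.3
= 56.52 MPa

56.52


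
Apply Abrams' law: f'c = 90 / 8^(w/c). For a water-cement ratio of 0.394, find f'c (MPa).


f'c = 90 / 8^0.394
= 90 / 2.269
= 39.67 MPa

39.67


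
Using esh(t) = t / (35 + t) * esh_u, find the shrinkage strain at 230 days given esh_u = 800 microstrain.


esh(230) = 230 / (35 + 230) * 800
= 230 / 265 * 800
= 694.3 microstrain

694.3


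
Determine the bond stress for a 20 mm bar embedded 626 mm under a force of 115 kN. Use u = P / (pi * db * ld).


u = P / (pi * db * ld)
= 115 * 1000 / (pi * 20 * 626)
= 2.924 MPa

2.924


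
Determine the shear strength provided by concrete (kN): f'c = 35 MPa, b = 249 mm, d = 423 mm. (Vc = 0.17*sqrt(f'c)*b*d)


Vc = 0.17 * sqrt(35) * 249 * 423 / 1000
= 105.93 kN

105.93


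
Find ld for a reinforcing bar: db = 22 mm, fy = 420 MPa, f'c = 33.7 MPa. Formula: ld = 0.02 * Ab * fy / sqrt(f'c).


Ab = pi * 22^2 / 4 = 380.133 mm2
ld = 0.02 * 380.133 * 420 / sqrt(33.7)
= 550.0 mm

550.0


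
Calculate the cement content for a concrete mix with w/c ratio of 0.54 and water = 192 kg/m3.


Cement = water / (w/c)
= 192 / 0.54
= 355.6 kg/m3

355.6


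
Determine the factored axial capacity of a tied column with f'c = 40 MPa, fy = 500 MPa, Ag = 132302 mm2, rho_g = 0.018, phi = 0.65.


Ast = rho * Ag = 0.018 * 132302 = 2381.436 mm2
phi*Pn = 0.65 * 0.80 * (0.85 * 40 * (132302 - 2381.436) + 500 * 2381.436) / 1000
= 2916.17 kN

2916.17


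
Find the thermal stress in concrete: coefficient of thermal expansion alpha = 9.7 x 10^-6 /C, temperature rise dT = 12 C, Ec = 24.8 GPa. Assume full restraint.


sigma = alpha * dT * Ec
= 9.7e-6 * 12 * 24.8 * 1000
= 2.887 MPa

2.887


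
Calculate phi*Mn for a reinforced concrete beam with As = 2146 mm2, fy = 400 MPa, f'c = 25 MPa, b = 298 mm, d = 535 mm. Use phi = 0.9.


a = As * fy / (0.85 * f'c * b)
= 2146 * 400 / (0.85 * 25 * 298)
= 135.5547 mm
Mn = As * fy * (d - a/2) / 10^6
= 401.0639 kN-m
phi*Mn = 0.9 * 401.0639 = 360.96 kN-m

360.96


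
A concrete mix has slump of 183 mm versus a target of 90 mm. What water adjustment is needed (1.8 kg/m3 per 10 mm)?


Difference = 90 - 183 = -93 mm
Water adjustment = -93 * 1.8 / 10 = -16.7 kg/m3

-16.7


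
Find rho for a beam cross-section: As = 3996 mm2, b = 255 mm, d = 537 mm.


rho = As / (b * d)
= 3996 / (255 * 537)
= 0.0292

0.0292


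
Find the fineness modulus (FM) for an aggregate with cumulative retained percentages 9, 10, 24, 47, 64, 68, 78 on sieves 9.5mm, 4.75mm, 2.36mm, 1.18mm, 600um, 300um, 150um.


FM = sum(cumulative % retained) / 100
= 300 / 100
= 3.0

3.0


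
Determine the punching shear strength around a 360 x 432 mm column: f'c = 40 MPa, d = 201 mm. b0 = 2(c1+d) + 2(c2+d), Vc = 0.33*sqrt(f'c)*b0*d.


b0 = 2*(360 + 201) + 2*(432 + 201) = 2388 mm
Vc = 0.33 * sqrt(40) * 2388 * 201 / 1000
= 1001.78 kN

1001.78


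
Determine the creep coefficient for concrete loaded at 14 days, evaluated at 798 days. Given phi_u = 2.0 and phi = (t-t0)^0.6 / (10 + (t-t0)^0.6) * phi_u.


dt = 798 - 14 = 784
phi = 784^0.6 / (10 + 784^0.6) * 2.0
= 1.69

1.69


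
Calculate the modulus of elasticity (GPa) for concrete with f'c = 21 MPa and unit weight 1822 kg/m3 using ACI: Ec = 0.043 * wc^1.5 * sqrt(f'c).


Ec = 0.043 * 1822^1.5 * sqrt(21) / 1000
= 15.33 GPa

15.33


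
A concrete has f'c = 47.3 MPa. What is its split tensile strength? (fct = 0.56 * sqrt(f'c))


fct = 0.56 * sqrt(47.3)
= 0.56 * 6.877
= 3.851 MPa

3.851


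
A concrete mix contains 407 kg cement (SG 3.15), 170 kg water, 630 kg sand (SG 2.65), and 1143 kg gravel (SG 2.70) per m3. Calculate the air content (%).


Vol cement = 407 / (3.15 * 1000) = 0.129206 m3
Vol water = 170 / 1000 = 0.17 m3
Vol sand = 630 / (2.65 * 1000) = 0.237736 m3
Vol gravel = 1143 / (2.70 * 1000) = 0.423333 m3
Total solid + water volume = 0.960276 m3
Air = (1 - 0.960276) * 100 = 3.97%

3.97


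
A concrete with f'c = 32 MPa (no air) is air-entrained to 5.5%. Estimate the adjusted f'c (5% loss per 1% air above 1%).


Strength loss = (5.5 - 1) * 5 = 22.5%
f'c = 32 * (1 - 22.5/100)
= 24.8 MPa

24.8


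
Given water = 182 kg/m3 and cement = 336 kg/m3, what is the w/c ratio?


w/c = water / cement
w/c = 182 / 336 = 0.542

0.542


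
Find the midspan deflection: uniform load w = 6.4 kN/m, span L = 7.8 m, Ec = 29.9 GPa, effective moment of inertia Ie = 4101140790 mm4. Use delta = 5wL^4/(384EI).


Convert: L = 7.8 m = 7800 mm, Ec = 29.9 GPa = 29900 MPa
delta = 5 * 6.4 * 7800^4 / (384 * 29900 * 4101140790)
= 2.52 mm

2.52


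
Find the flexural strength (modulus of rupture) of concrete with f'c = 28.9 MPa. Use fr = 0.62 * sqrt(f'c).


fr = 0.62 * sqrt(28.9)
= 3.333 MPa

3.333


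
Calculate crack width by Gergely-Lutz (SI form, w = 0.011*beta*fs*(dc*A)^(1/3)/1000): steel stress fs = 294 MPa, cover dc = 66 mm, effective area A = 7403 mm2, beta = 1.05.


w = 0.011 * beta * fs * (dc * A)^(1/3) / 1000
= 0.011 * 1.05 * 294 * (66 * 7403)^(1/3) / 1000
= 0.267 mm

0.267


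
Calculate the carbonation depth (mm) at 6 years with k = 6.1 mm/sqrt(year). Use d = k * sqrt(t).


depth = k * sqrt(t)
= 6.1 * sqrt(6)
= 14.94 mm

14.94


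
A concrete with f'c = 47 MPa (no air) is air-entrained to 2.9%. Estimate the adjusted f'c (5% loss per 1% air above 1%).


Strength loss = (2.9 - 1) * 5 = 9.5%
f'c = 47 * (1 - 9.5/100)
= 42.54 MPa

42.54


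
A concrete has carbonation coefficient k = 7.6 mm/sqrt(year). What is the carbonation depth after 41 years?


depth = k * sqrt(t)
= 7.6 * sqrt(41)
= 48.66 mm

48.66


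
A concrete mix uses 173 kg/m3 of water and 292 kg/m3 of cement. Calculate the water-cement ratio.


w/c = water / cement
w/c = 173 / 292 = 0.592

0.592


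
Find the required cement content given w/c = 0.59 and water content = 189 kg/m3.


Cement = water / (w/c)
= 189 / 0.59
= 320.3 kg/m3

320.3


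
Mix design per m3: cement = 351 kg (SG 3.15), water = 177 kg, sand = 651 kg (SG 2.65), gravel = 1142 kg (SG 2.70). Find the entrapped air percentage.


Vol cement = 351 / (3.15 * 1000) = 0.111429 m3
Vol water = 177 / 1000 = 0.177 m3
Vol sand = 651 / (2.65 * 1000) = 0.24566 m3
Vol gravel = 1142 / (2.70 * 1000) = 0.422963 m3
Total solid + water volume = 0.957052 m3
Air = (1 - 0.957052) * 100 = 4.29%

4.29


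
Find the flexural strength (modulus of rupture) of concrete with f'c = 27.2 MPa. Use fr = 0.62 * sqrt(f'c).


fr = 0.62 * sqrt(27.2)
= 3.234 MPa

3.234


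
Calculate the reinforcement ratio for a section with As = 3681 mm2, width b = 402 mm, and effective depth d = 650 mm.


rho = As / (b * d)
= 3681 / (402 * 650)
= 0.0141

0.0141


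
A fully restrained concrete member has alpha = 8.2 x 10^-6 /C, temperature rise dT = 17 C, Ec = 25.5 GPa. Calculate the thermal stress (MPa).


sigma = alpha * dT * Ec
= 8.2e-6 * 17 * 25.5 * 1000
= 3.555 MPa

3.555


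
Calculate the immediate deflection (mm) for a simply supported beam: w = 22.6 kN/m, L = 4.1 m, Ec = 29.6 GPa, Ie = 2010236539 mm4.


Convert: L = 4.1 m = 4100 mm, Ec = 29.6 GPa = 29600 MPa
delta = 5 * 22.6 * 4100^4 / (384 * 29600 * 2010236539)
= 1.4 mm

1.4


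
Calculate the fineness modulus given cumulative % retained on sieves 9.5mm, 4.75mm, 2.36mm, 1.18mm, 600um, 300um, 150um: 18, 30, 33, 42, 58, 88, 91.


FM = sum(cumulative % retained) / 100
= 360 / 100
= 3.6

3.6


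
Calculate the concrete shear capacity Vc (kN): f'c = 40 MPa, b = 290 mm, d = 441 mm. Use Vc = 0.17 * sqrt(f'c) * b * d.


Vc = 0.17 * sqrt(40) * 290 * 441 / 1000
= 137.5 kN

137.5


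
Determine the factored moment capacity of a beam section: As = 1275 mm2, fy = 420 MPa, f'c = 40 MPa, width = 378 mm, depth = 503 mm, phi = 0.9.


a = As * fy / (0.85 * f'c * b)
= 1275 * 420 / (0.85 * 40 * 378)
= 41.6667 mm
Mn = As * fy * (d - a/2) / 10^6
= 258.2002 kN-m
phi*Mn = 0.9 * 258.2002 = 232.38 kN-m

232.38


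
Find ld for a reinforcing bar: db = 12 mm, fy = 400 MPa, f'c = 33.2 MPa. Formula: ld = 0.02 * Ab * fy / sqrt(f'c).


Ab = pi * 12^2 / 4 = 113.097 mm2
ld = 0.02 * 113.097 * 400 / sqrt(33.2)
= 157.0 mm

157.0


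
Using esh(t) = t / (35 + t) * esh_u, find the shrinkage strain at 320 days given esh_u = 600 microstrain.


esh(320) = 320 / (35 + 320) * 600
= 320 / 355 * 600
= 540.8 microstrain

540.8


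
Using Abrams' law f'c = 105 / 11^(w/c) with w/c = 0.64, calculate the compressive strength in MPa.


f'c = 105 / 11^0.64
= 105 / 4.64
= 22.63 MPa

22.63


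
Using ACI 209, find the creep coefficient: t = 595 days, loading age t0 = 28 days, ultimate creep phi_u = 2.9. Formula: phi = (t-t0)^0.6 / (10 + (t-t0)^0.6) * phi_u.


dt = 595 - 28 = 567
phi = 567^0.6 / (10 + 567^0.6) * 2.9
= 2.372

2.372


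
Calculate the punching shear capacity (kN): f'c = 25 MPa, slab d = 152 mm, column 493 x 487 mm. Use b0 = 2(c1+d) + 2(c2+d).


b0 = 2*(493 + 152) + 2*(487 + 152) = 2568 mm
Vc = 0.33 * sqrt(25) * 2568 * 152 / 1000
= 644.05 kN

644.05


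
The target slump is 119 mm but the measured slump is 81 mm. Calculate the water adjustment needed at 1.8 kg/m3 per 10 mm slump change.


Difference = 119 - 81 = 38 mm
Water adjustment = 38 * 1.8 / 10 = 6.8 kg/m3

6.8


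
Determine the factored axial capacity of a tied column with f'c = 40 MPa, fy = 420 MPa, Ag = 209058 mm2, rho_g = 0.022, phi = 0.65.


Ast = rho * Ag = 0.022 * 209058 = 4599.276 mm2
phi*Pn = 0.65 * 0.80 * (0.85 * 40 * (209058 - 4599.276) + 420 * 4599.276) / 1000
= 4619.31 kN

4619.31


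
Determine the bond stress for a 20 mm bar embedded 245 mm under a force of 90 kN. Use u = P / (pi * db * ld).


u = P / (pi * db * ld)
= 90 * 1000 / (pi * 20 * 245)
= 5.847 MPa

5.847


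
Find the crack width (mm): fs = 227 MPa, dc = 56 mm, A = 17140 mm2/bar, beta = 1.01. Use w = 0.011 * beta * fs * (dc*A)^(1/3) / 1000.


w = 0.011 * beta * fs * (dc * A)^(1/3) / 1000
= 0.011 * 1.01 * 227 * (56 * 17140)^(1/3) / 1000
= 0.249 mm

0.249


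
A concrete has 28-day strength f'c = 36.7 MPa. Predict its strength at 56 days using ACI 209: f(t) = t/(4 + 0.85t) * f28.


f(56) = 56 / (4 + 0.85 * 56) * 36.7
= 56 / 51.6 * 36.7
= 39.83 MPa

39.83


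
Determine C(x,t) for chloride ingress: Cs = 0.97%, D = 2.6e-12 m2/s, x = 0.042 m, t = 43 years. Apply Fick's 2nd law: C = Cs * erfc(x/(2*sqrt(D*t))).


t_seconds = 43 * 365.25 * 24 * 3600 = 1356976800.0 s
arg = 0.042 / (2 * sqrt(2.6e-12 * 1356976800.0))
= 0.3535
erfc(0.3535) = 0.6171
C = 0.97 * 0.6171 = 0.5986%

0.5986


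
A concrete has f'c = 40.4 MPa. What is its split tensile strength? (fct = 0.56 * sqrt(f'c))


fct = 0.56 * sqrt(40.4)
= 0.56 * 6.356
= 3.559 MPa

3.559


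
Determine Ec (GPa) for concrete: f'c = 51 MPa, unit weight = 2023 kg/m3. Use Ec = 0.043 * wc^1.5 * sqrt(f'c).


Ec = 0.043 * 2023^1.5 * sqrt(51) / 1000
= 27.94 GPa

27.94


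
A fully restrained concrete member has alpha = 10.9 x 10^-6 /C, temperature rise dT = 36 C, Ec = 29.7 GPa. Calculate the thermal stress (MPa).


sigma = alpha * dT * Ec
= 10.9e-6 * 36 * 29.7 * 1000
= 11.654 MPa

11.654


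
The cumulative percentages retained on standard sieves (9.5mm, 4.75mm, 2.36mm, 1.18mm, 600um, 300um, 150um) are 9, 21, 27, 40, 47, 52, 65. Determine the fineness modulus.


FM = sum(cumulative % retained) / 100
= 261 / 100
= 2.61

2.61


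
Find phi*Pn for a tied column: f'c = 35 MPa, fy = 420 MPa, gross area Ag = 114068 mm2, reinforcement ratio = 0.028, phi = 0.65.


Ast = rho * Ag = 0.028 * 114068 = 3193.904 mm2
phi*Pn = 0.65 * 0.80 * (0.85 * 35 * (114068 - 3193.904) + 420 * 3193.904) / 1000
= 2412.77 kN

2412.77


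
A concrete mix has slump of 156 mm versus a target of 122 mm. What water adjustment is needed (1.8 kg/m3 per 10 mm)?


Difference = 122 - 156 = -34 mm
Water adjustment = -34 * 1.8 / 10 = -6.1 kg/m3

-6.1


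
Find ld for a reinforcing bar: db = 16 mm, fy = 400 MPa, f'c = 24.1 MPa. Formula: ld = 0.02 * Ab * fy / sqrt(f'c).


Ab = pi * 16^2 / 4 = 201.062 mm2
ld = 0.02 * 201.062 * 400 / sqrt(24.1)
= 327.7 mm

327.7


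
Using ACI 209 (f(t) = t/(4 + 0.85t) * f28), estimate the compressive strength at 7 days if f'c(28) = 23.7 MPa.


f(7) = 7 / (4 + 0.85 * 7) * 23.7
= 7 / 9.95 * 23.7
= 16.67 MPa

16.67


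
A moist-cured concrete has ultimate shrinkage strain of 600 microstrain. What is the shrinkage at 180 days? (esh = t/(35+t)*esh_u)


esh(180) = 180 / (35 + 180) * 600
= 180 / 215 * 600
= 502.3 microstrain

502.3


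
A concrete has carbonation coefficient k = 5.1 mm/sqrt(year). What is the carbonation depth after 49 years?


depth = k * sqrt(t)
= 5.1 * sqrt(49)
= 35.7 mm

35.7


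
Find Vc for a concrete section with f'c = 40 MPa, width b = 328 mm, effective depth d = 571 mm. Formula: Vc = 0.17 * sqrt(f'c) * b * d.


Vc = 0.17 * sqrt(40) * 328 * 571 / 1000
= 201.37 kN

201.37


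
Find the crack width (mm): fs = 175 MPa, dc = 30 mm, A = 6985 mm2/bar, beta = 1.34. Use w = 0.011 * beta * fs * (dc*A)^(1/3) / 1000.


w = 0.011 * beta * fs * (dc * A)^(1/3) / 1000
= 0.011 * 1.34 * 175 * (30 * 6985)^(1/3) / 1000
= 0.153 mm

0.153


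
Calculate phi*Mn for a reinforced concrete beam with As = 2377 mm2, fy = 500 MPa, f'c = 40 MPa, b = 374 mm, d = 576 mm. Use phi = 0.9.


a = As * fy / (0.85 * f'c * b)
= 2377 * 500 / (0.85 * 40 * 374)
= 93.4649 mm
Mn = As * fy * (d - a/2) / 10^6
= 629.0345 kN-m
phi*Mn = 0.9 * 629.0345 = 566.13 kN-m

566.13


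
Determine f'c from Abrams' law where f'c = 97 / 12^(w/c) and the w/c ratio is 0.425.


f'c = 97 / 12^0.425
= 97 / 2.875
= 33.74 MPa

33.74


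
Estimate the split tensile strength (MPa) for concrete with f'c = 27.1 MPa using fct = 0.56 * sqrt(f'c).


fct = 0.56 * sqrt(27.1)
= 0.56 * 5.206
= 2.915 MPa

2.915


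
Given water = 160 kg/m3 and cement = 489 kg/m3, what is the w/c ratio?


w/c = water / cement
w/c = 160 / 489 = 0.327

0.327


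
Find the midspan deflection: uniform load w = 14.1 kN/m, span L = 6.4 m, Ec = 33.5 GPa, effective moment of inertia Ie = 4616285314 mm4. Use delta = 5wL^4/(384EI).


Convert: L = 6.4 m = 6400 mm, Ec = 33.5 GPa = 33500 MPa
delta = 5 * 14.1 * 6400^4 / (384 * 33500 * 4616285314)
= 1.99 mm

1.99


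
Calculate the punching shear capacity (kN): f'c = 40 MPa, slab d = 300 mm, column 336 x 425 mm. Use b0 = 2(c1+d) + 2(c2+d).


b0 = 2*(336 + 300) + 2*(425 + 300) = 2722 mm
Vc = 0.33 * sqrt(40) * 2722 * 300 / 1000
= 1704.33 kN

1704.33


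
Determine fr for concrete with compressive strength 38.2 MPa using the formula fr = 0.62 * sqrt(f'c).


fr = 0.62 * sqrt(38.2)
= 3.832 MPa

3.832


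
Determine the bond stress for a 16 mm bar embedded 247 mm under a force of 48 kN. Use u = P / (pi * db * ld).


u = P / (pi * db * ld)
= 48 * 1000 / (pi * 16 * 247)
= 3.866 MPa

3.866


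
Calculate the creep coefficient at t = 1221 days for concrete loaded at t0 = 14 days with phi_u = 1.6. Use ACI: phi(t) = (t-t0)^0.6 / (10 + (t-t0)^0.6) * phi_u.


dt = 1221 - 14 = 1207
phi = 1207^0.6 / (10 + 1207^0.6) * 1.6
= 1.402

1.402


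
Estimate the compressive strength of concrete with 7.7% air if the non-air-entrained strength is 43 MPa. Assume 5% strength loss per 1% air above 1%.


Strength loss = (7.7 - 1) * 5 = 33.5%
f'c = 43 * (1 - 33.5/100)
= 28.6 MPa

28.6


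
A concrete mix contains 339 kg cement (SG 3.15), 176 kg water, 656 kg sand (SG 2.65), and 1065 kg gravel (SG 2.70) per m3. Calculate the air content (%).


Vol cement = 339 / (3.15 * 1000) = 0.107619 m3
Vol water = 176 / 1000 = 0.176 m3
Vol sand = 656 / (2.65 * 1000) = 0.247547 m3
Vol gravel = 1065 / (2.70 * 1000) = 0.394444 m3
Total solid + water volume = 0.925611 m3
Air = (1 - 0.925611) * 100 = 7.44%

7.44


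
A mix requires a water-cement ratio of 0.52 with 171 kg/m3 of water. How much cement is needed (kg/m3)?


Cement = water / (w/c)
= 171 / 0.52
= 328.8 kg/m3

328.8


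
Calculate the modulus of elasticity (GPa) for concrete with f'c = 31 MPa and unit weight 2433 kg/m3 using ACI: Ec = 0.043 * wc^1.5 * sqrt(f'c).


Ec = 0.043 * 2433^1.5 * sqrt(31) / 1000
= 28.73 GPa

28.73


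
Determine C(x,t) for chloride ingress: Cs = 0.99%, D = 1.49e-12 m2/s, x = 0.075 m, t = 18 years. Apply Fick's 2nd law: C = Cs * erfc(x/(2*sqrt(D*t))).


t_seconds = 18 * 365.25 * 24 * 3600 = 568036800.0 s
arg = 0.075 / (2 * sqrt(1.49e-12 * 568036800.0))
= 1.289
erfc(1.289) = 0.0683
C = 0.99 * 0.0683 = 0.0676%

0.0676


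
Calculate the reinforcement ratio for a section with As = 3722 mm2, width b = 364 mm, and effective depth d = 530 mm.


rho = As / (b * d)
= 3722 / (364 * 530)
= 0.0193

0.0193


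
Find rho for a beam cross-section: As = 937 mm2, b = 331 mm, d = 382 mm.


rho = As / (b * d)
= 937 / (331 * 382)
= 0.0074

0.0074


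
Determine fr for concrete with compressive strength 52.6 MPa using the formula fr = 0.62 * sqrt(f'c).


fr = 0.62 * sqrt(52.6)
= 4.497 MPa

4.497


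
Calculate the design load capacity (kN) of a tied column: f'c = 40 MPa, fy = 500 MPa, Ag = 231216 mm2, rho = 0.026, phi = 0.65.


Ast = rho * Ag = 0.026 * 231216 = 6011.616 mm2
phi*Pn = 0.65 * 0.80 * (0.85 * 40 * (231216 - 6011.616) + 500 * 6011.616) / 1000
= 5544.63 kN

5544.63


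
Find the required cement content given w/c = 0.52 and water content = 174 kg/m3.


Cement = water / (w/c)
= 174 / 0.52
= 334.6 kg/m3

334.6


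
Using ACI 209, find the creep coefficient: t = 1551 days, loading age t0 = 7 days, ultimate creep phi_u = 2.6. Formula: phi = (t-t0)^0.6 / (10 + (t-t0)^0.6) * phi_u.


dt = 1551 - 7 = 1544
phi = 1544^0.6 / (10 + 1544^0.6) * 2.6
= 2.317

2.317


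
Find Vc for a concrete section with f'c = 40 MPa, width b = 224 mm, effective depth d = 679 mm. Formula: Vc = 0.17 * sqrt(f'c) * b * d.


Vc = 0.17 * sqrt(40) * 224 * 679 / 1000
= 163.53 kN

163.53


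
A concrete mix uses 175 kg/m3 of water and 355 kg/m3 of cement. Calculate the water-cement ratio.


w/c = water / cement
w/c = 175 / 355 = 0.493

0.493


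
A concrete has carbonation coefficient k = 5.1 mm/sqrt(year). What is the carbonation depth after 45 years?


depth = k * sqrt(t)
= 5.1 * sqrt(45)
= 34.21 mm

34.21


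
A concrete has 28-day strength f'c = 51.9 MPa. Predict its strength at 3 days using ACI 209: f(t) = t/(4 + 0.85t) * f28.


f(3) = 3 / (4 + 0.85 * 3) * 51.9
= 3 / 6.55 * 51.9
= 23.77 MPa

23.77


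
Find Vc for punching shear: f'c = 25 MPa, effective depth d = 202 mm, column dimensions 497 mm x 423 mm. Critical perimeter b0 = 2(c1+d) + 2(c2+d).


b0 = 2*(497 + 202) + 2*(423 + 202) = 2648 mm
Vc = 0.33 * sqrt(25) * 2648 * 202 / 1000
= 882.58 kN

882.58


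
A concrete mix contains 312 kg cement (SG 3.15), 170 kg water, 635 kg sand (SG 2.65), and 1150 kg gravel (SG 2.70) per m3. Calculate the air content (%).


Vol cement = 312 / (3.15 * 1000) = 0.099048 m3
Vol water = 170 / 1000 = 0.17 m3
Vol sand = 635 / (2.65 * 1000) = 0.239623 m3
Vol gravel = 1150 / (2.70 * 1000) = 0.425926 m3
Total solid + water volume = 0.934596 m3
Air = (1 - 0.934596) * 100 = 6.54%

6.54


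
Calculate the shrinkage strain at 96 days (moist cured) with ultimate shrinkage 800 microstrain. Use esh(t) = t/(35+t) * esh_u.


esh(96) = 96 / (35 + 96) * 800
= 96 / 131 * 800
= 586.3 microstrain

586.3


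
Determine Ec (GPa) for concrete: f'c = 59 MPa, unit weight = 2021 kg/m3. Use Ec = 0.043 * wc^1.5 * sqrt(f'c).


Ec = 0.043 * 2021^1.5 * sqrt(59) / 1000
= 30.01 GPa

30.01


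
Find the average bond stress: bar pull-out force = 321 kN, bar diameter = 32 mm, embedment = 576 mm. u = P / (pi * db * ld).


u = P / (pi * db * ld)
= 321 * 1000 / (pi * 32 * 576)
= 5.543 MPa

5.543


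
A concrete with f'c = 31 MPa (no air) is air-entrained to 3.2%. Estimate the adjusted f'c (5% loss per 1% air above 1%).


Strength loss = (3.2 - 1) * 5 = 11.0%
f'c = 31 * (1 - 11.0/100)
= 27.59 MPa

27.59


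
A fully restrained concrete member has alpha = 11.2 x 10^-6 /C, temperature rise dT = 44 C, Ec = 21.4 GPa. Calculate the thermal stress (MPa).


sigma = alpha * dT * Ec
= 11.2e-6 * 44 * 21.4 * 1000
= 10.546 MPa

10.546


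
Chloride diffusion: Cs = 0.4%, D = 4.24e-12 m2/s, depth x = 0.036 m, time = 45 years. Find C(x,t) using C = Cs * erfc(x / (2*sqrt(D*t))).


t_seconds = 45 * 365.25 * 24 * 3600 = 1420092000.0 s
arg = 0.036 / (2 * sqrt(4.24e-12 * 1420092000.0))
= 0.232
erfc(0.232) = 0.7429
C = 0.4 * 0.7429 = 0.2971%

0.2971


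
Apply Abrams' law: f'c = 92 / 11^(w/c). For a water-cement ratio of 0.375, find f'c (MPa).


f'c = 92 / 11^0.375
= 92 / 2.458
= 37.43 MPa

37.43


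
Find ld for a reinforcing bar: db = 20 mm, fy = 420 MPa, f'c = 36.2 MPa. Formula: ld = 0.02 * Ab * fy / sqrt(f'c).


Ab = pi * 20^2 / 4 = 314.159 mm2
ld = 0.02 * 314.159 * 420 / sqrt(36.2)
= 438.6 mm

438.6


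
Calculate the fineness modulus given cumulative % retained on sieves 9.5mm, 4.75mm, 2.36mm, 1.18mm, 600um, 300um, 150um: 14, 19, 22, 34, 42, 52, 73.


FM = sum(cumulative % retained) / 100
= 256 / 100
= 2.56

2.56


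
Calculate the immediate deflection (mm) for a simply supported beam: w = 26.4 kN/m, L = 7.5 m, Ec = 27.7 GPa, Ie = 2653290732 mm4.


Convert: L = 7.5 m = 7500 mm, Ec = 27.7 GPa = 27700 MPa
delta = 5 * 26.4 * 7500^4 / (384 * 27700 * 2653290732)
= 14.8 mm

14.8


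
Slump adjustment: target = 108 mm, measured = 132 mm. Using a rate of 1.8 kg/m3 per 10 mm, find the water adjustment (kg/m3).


Difference = 108 - 132 = -24 mm
Water adjustment = -24 * 1.8 / 10 = -4.3 kg/m3

-4.3


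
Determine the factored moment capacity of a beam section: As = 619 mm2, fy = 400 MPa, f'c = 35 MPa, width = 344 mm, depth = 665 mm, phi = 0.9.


a = As * fy / (0.85 * f'c * b)
= 619 * 400 / (0.85 * 35 * 344)
= 24.1939 mm
Mn = As * fy * (d - a/2) / 10^6
= 161.6588 kN-m
phi*Mn = 0.9 * 161.6588 = 145.49 kN-m

145.49


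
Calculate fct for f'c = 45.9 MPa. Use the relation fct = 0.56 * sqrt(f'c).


fct = 0.56 * sqrt(45.9)
= 0.56 * 6.775
= 3.794 MPa

3.794


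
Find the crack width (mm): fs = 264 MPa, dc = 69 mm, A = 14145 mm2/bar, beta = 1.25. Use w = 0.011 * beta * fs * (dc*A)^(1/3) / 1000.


w = 0.011 * beta * fs * (dc * A)^(1/3) / 1000
= 0.011 * 1.25 * 264 * (69 * 14145)^(1/3) / 1000
= 0.36 mm

0.36


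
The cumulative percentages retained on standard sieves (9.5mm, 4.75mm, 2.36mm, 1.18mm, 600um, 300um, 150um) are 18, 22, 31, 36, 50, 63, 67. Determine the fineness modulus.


FM = sum(cumulative % retained) / 100
= 287 / 100
= 2.87

2.87


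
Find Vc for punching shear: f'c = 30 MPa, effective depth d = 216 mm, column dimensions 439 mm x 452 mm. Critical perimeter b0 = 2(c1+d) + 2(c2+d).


b0 = 2*(439 + 216) + 2*(452 + 216) = 2646 mm
Vc = 0.33 * sqrt(30) * 2646 * 216 / 1000
= 1033.04 kN

1033.04


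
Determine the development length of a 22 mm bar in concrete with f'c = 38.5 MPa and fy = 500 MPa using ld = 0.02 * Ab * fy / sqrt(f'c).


Ab = pi * 22^2 / 4 = 380.133 mm2
ld = 0.02 * 380.133 * 500 / sqrt(38.5)
= 612.6 mm

612.6


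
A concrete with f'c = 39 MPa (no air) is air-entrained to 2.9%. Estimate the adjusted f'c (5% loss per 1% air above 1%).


Strength loss = (2.9 - 1) * 5 = 9.5%
f'c = 39 * (1 - 9.5/100)
= 35.3 MPa

35.3


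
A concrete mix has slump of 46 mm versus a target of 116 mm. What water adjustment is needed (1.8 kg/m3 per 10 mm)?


Difference = 116 - 46 = 70 mm
Water adjustment = 70 * 1.8 / 10 = 12.6 kg/m3

12.6


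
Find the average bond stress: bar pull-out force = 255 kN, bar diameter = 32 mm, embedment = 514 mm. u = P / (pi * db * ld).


u = P / (pi * db * ld)
= 255 * 1000 / (pi * 32 * 514)
= 4.935 MPa

4.935


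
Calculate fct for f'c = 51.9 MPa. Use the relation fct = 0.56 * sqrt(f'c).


fct = 0.56 * sqrt(51.9)
= 0.56 * 7.204
= 4.034 MPa

4.034


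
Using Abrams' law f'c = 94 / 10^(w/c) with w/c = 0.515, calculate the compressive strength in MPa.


f'c = 94 / 10^0.515
= 94 / 3.273
= 28.72 MPa

28.72


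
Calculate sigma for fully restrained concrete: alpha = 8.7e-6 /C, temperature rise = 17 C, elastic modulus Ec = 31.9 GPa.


sigma = alpha * dT * Ec
= 8.7e-6 * 17 * 31.9 * 1000
= 4.718 MPa

4.718


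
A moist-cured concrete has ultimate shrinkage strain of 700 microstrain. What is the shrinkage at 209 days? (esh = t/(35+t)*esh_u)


esh(209) = 209 / (35 + 209) * 700
= 209 / 244 * 700
= 599.6 microstrain

599.6


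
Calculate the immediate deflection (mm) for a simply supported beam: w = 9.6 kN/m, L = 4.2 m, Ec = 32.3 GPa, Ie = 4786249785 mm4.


Convert: L = 4.2 m = 4200 mm, Ec = 32.3 GPa = 32300 MPa
delta = 5 * 9.6 * 4200^4 / (384 * 32300 * 4786249785)
= 0.25 mm

0.25


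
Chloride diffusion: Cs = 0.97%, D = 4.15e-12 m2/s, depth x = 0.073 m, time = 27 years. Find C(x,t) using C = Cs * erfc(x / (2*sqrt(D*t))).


t_seconds = 27 * 365.25 * 24 * 3600 = 852055200.0 s
arg = 0.073 / (2 * sqrt(4.15e-12 * 852055200.0))
= 0.6138
erfc(0.6138) = 0.3854
C = 0.97 * 0.3854 = 0.3738%

0.3738


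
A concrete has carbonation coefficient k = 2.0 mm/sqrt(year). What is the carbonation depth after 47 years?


depth = k * sqrt(t)
= 2.0 * sqrt(47)
= 13.71 mm

13.71


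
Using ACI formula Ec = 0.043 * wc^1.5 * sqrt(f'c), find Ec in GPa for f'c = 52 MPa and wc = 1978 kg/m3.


Ec = 0.043 * 1978^1.5 * sqrt(52) / 1000
= 27.28 GPa

27.28


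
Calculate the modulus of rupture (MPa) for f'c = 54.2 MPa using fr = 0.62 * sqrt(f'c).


fr = 0.62 * sqrt(54.2)
= 4.564 MPa

4.564


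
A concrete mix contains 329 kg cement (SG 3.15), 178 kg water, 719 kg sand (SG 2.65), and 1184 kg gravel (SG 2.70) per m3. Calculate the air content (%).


Vol cement = 329 / (3.15 * 1000) = 0.104444 m3
Vol water = 178 / 1000 = 0.178 m3
Vol sand = 719 / (2.65 * 1000) = 0.271321 m3
Vol gravel = 1184 / (2.70 * 1000) = 0.438519 m3
Total solid + water volume = 0.992284 m3
Air = (1 - 0.992284) * 100 = 0.77%

0.77


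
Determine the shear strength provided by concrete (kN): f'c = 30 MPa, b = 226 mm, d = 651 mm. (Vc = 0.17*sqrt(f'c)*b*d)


Vc = 0.17 * sqrt(30) * 226 * 651 / 1000
= 136.99 kN

136.99


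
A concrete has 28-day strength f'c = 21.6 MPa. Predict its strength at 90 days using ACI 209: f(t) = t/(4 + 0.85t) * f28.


f(90) = 90 / (4 + 0.85 * 90) * 21.6
= 90 / 80.5 * 21.6
= 24.15 MPa

24.15


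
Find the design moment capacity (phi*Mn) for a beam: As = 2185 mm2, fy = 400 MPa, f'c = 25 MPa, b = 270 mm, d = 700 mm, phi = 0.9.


a = As * fy / (0.85 * f'c * b)
= 2185 * 400 / (0.85 * 25 * 270)
= 152.3312 mm
Mn = As * fy * (d - a/2) / 10^6
= 545.2313 kN-m
phi*Mn = 0.9 * 545.2313 = 490.71 kN-m

490.71


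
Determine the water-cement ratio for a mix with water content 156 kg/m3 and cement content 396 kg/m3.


w/c = water / cement
w/c = 156 / 396 = 0.394

0.394


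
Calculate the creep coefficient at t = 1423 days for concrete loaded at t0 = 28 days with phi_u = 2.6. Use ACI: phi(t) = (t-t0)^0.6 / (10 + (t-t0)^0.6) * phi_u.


dt = 1423 - 28 = 1395
phi = 1395^0.6 / (10 + 1395^0.6) * 2.6
= 2.301

2.301


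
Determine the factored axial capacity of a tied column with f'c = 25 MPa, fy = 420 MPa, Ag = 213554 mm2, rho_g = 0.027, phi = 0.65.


Ast = rho * Ag = 0.027 * 213554 = 5765.958 mm2
phi*Pn = 0.65 * 0.80 * (0.85 * 25 * (213554 - 5765.958) + 420 * 5765.958) / 1000
= 3555.34 kN

3555.34


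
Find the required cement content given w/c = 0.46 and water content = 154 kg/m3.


Cement = water / (w/c)
= 154 / 0.46
= 334.8 kg/m3

334.8


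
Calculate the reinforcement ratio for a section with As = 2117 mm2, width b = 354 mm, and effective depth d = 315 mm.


rho = As / (b * d)
= 2117 / (354 * 315)
= 0.019

0.019


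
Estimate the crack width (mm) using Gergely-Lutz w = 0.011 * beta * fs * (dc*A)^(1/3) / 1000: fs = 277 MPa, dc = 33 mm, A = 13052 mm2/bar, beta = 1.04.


w = 0.011 * beta * fs * (dc * A)^(1/3) / 1000
= 0.011 * 1.04 * 277 * (33 * 13052)^(1/3) / 1000
= 0.239 mm

0.239


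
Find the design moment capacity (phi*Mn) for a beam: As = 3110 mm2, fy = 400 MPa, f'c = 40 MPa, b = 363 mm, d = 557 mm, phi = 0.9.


a = As * fy / (0.85 * f'c * b)
= 3110 * 400 / (0.85 * 40 * 363)
= 100.794 mm
Mn = As * fy * (d - a/2) / 10^6
= 630.2141 kN-m
phi*Mn = 0.9 * 630.2141 = 567.19 kN-m

567.19


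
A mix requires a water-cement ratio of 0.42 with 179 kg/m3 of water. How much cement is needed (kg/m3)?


Cement = water / (w/c)
= 179 / 0.42
= 426.2 kg/m3

426.2


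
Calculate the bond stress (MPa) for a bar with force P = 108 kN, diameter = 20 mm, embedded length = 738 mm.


u = P / (pi * db * ld)
= 108 * 1000 / (pi * 20 * 738)
= 2.329 MPa

2.329


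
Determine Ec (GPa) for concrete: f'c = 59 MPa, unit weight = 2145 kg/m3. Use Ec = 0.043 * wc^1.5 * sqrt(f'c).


Ec = 0.043 * 2145^1.5 * sqrt(59) / 1000
= 32.81 GPa

32.81


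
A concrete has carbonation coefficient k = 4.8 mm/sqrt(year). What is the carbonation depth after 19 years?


depth = k * sqrt(t)
= 4.8 * sqrt(19)
= 20.92 mm

20.92


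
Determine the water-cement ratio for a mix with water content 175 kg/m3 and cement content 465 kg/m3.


w/c = water / cement
w/c = 175 / 465 = 0.376

0.376


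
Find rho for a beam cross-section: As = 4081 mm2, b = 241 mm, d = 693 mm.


rho = As / (b * d)
= 4081 / (241 * 693)
= 0.0244

0.0244


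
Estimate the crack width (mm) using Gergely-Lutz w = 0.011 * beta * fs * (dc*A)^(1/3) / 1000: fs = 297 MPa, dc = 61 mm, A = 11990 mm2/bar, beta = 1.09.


w = 0.011 * beta * fs * (dc * A)^(1/3) / 1000
= 0.011 * 1.09 * 297 * (61 * 11990)^(1/3) / 1000
= 0.321 mm

0.321


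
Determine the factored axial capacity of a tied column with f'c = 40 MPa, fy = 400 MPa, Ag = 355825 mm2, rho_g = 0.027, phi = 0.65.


Ast = rho * Ag = 0.027 * 355825 = 9607.275 mm2
phi*Pn = 0.65 * 0.80 * (0.85 * 40 * (355825 - 9607.275) + 400 * 9607.275) / 1000
= 8119.44 kN

8119.44


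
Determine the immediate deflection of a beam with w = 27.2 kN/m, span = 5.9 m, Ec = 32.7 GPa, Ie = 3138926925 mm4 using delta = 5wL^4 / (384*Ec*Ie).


Convert: L = 5.9 m = 5900 mm, Ec = 32.7 GPa = 32700 MPa
delta = 5 * 27.2 * 5900^4 / (384 * 32700 * 3138926925)
= 4.18 mm

4.18


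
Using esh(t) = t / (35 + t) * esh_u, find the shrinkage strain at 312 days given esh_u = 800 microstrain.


esh(312) = 312 / (35 + 312) * 800
= 312 / 347 * 800
= 719.3 microstrain

719.3


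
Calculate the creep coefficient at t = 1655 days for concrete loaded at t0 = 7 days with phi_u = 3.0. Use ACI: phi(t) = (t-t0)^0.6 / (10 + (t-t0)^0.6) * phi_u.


dt = 1655 - 7 = 1648
phi = 1648^0.6 / (10 + 1648^0.6) * 3.0
= 2.685

2.685


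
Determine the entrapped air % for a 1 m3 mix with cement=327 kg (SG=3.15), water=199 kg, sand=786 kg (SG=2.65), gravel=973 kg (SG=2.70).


Vol cement = 327 / (3.15 * 1000) = 0.10381 m3
Vol water = 199 / 1000 = 0.199 m3
Vol sand = 786 / (2.65 * 1000) = 0.296604 m3
Vol gravel = 973 / (2.70 * 1000) = 0.36037 m3
Total solid + water volume = 0.959784 m3
Air = (1 - 0.959784) * 100 = 4.02%

4.02


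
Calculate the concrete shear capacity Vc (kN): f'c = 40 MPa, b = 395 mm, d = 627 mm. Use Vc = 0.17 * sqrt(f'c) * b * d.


Vc = 0.17 * sqrt(40) * 395 * 627 / 1000
= 266.28 kN

266.28


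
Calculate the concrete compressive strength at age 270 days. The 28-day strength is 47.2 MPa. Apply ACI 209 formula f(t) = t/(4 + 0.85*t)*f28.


f(270) = 270 / (4 + 0.85 * 270) * 47.2
= 270 / 233.5 * 47.2
= 54.58 MPa

54.58


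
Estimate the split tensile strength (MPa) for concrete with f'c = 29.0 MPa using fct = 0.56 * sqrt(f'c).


fct = 0.56 * sqrt(29.0)
= 0.56 * 5.385
= 3.016 MPa

3.016


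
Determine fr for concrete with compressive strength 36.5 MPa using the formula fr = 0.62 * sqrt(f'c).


fr = 0.62 * sqrt(36.5)
= 3.746 MPa

3.746


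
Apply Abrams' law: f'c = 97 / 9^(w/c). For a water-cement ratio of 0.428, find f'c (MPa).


f'c = 97 / 9^0.428
= 97 / 2.561
= 37.88 MPa

37.88


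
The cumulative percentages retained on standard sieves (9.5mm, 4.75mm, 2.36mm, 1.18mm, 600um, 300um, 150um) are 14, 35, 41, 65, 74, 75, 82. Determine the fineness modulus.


FM = sum(cumulative % retained) / 100
= 386 / 100
= 3.86

3.86


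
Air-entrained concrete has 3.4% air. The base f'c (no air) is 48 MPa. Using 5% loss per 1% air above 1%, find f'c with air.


Strength loss = (3.4 - 1) * 5 = 12.0%
f'c = 48 * (1 - 12.0/100)
= 42.24 MPa

42.24


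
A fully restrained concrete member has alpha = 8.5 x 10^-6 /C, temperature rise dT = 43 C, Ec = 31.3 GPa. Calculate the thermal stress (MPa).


sigma = alpha * dT * Ec
= 8.5e-6 * 43 * 31.3 * 1000
= 11.44 MPa

11.44


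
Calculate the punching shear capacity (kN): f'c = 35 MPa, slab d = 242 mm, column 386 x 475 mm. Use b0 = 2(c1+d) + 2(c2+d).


b0 = 2*(386 + 242) + 2*(475 + 242) = 2690 mm
Vc = 0.33 * sqrt(35) * 2690 * 242 / 1000
= 1270.91 kN

1270.91


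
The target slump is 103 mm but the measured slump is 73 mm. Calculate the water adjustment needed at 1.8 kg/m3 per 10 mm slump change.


Difference = 103 - 73 = 30 mm
Water adjustment = 30 * 1.8 / 10 = 5.4 kg/m3

5.4


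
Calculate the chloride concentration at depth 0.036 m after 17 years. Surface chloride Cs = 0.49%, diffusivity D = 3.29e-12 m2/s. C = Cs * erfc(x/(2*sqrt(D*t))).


t_seconds = 17 * 365.25 * 24 * 3600 = 536479200.0 s
arg = 0.036 / (2 * sqrt(3.29e-12 * 536479200.0))
= 0.4284
erfc(0.4284) = 0.5446
C = 0.49 * 0.5446 = 0.2668%

0.2668


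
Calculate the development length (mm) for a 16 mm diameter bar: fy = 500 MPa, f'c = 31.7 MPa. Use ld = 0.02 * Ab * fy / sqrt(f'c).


Ab = pi * 16^2 / 4 = 201.062 mm2
ld = 0.02 * 201.062 * 500 / sqrt(31.7)
= 357.1 mm

357.1


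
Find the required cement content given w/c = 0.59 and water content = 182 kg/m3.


Cement = water / (w/c)
= 182 / 0.59
= 308.5 kg/m3

308.5


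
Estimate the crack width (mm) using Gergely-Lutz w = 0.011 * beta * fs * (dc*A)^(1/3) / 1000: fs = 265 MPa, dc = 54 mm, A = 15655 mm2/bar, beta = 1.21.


w = 0.011 * beta * fs * (dc * A)^(1/3) / 1000
= 0.011 * 1.21 * 265 * (54 * 15655)^(1/3) / 1000
= 0.334 mm

0.334


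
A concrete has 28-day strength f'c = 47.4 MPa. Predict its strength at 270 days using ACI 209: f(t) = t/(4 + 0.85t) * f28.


f(270) = 270 / (4 + 0.85 * 270) * 47.4
= 270 / 233.5 * 47.4
= 54.81 MPa

54.81


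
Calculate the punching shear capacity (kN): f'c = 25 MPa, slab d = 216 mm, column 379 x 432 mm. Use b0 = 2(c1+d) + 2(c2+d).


b0 = 2*(379 + 216) + 2*(432 + 216) = 2486 mm
Vc = 0.33 * sqrt(25) * 2486 * 216 / 1000
= 886.01 kN

886.01


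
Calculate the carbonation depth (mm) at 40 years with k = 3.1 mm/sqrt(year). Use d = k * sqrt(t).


depth = k * sqrt(t)
= 3.1 * sqrt(40)
= 19.61 mm

19.61


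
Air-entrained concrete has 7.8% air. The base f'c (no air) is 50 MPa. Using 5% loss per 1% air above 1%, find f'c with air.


Strength loss = (7.8 - 1) * 5 = 34.0%
f'c = 50 * (1 - 34.0/100)
= 33.0 MPa

33.0


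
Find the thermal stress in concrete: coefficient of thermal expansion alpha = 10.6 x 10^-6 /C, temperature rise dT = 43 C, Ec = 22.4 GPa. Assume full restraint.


sigma = alpha * dT * Ec
= 10.6e-6 * 43 * 22.4 * 1000
= 10.21 MPa

10.21


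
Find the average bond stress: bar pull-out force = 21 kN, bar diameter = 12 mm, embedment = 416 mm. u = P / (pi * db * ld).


u = P / (pi * db * ld)
= 21 * 1000 / (pi * 12 * 416)
= 1.339 MPa

1.339


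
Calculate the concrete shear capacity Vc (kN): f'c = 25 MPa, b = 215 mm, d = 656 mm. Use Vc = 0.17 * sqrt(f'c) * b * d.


Vc = 0.17 * sqrt(25) * 215 * 656 / 1000
= 119.88 kN

119.88


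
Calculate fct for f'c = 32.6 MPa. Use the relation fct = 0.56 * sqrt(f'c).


fct = 0.56 * sqrt(32.6)
= 0.56 * 5.71
= 3.197 MPa

3.197


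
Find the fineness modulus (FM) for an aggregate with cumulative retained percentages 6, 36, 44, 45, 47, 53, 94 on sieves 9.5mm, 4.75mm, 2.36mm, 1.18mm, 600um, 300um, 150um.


FM = sum(cumulative % retained) / 100
= 325 / 100
= 3.25

3.25


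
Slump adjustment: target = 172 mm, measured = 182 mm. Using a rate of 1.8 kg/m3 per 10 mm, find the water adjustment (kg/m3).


Difference = 172 - 182 = -10 mm
Water adjustment = -10 * 1.8 / 10 = -1.8 kg/m3

-1.8


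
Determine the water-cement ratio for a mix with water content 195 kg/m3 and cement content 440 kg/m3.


w/c = water / cement
w/c = 195 / 440 = 0.443

0.443


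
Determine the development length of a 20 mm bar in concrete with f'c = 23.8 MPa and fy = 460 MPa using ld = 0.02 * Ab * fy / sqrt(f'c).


Ab = pi * 20^2 / 4 = 314.159 mm2
ld = 0.02 * 314.159 * 460 / sqrt(23.8)
= 592.4 mm

592.4


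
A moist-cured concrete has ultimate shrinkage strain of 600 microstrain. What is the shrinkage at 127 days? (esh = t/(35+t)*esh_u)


esh(127) = 127 / (35 + 127) * 600
= 127 / 162 * 600
= 470.4 microstrain

470.4


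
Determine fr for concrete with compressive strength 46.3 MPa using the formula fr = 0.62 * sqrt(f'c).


fr = 0.62 * sqrt(46.3)
= 4.219 MPa

4.219


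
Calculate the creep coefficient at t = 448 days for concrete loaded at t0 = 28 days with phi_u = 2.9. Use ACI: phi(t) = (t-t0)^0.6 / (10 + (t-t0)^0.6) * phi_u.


dt = 448 - 28 = 420
phi = 420^0.6 / (10 + 420^0.6) * 2.9
= 2.289

2.289


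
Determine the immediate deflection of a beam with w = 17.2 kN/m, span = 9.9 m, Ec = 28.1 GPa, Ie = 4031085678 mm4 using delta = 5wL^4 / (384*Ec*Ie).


Convert: L = 9.9 m = 9900 mm, Ec = 28.1 GPa = 28100 MPa
delta = 5 * 17.2 * 9900^4 / (384 * 28100 * 4031085678)
= 18.99 mm

18.99


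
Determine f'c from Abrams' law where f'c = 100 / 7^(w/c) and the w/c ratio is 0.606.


f'c = 100 / 7^0.606
= 100 / 3.252
= 30.75 MPa

30.75


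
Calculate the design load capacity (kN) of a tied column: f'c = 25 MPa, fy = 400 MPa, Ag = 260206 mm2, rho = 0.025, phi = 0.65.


Ast = rho * Ag = 0.025 * 260206 = 6505.15 mm2
phi*Pn = 0.65 * 0.80 * (0.85 * 25 * (260206 - 6505.15) + 400 * 6505.15) / 1000
= 4156.47 kN

4156.47


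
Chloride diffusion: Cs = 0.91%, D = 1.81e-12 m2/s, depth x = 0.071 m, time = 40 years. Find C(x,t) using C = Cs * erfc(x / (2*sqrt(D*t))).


t_seconds = 40 * 365.25 * 24 * 3600 = 1262304000.0 s
arg = 0.071 / (2 * sqrt(1.81e-12 * 1262304000.0))
= 0.7427
erfc(0.7427) = 0.2936
C = 0.91 * 0.2936 = 0.2671%

0.2671
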